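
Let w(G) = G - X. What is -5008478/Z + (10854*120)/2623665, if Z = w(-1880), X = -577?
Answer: 876151037554/227909033 ≈ 3844.3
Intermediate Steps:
w(G) = 577 + G (w(G) = G - 1*(-577) = G + 577 = 577 + G)
Z = -1303 (Z = 577 - 1880 = -1303)
-5008478/Z + (10854*120)/2623665 = -5008478/(-1303) + (10854*120)/2623665 = -5008478*(-1/1303) + 1302480*(1/2623665) = 5008478/1303 + 86832/174911 = 876151037554/227909033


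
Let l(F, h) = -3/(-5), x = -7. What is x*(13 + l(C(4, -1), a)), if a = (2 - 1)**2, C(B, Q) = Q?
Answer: -476/5 ≈ -95.200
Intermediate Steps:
a = 1 (a = 1**2 = 1)
l(F, h) = 3/5 (l(F, h) = -3*(-1/5) = 3/5)
x*(13 + l(C(4, -1), a)) = -7*(13 + 3/5) = -7*68/5 = -476/5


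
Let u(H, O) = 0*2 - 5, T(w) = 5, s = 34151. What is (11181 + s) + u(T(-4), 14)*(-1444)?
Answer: 52552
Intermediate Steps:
u(H, O) = -5 (u(H, O) = 0 - 5 = -5)
(11181 + s) + u(T(-4), 14)*(-1444) = (11181 + 34151) - 5*(-1444) = 45332 + 7220 = 52552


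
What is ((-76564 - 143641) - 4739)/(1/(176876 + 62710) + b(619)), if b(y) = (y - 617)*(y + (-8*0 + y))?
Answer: -53893433184/593214937 ≈ -90.850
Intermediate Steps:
b(y) = 2*y*(-617 + y) (b(y) = (-617 + y)*(y + (0 + y)) = (-617 + y)*(y + y) = (-617 + y)*(2*y) = 2*y*(-617 + y))
((-76564 - 143641) - 4739)/(1/(176876 + 62710) + b(619)) = ((-76564 - 143641) - 4739)/(1/(176876 + 62710) + 2*619*(-617 + 619)) = (-220205 - 4739)/(1/239586 + 2*619*2) = -224944/(1/239586 + 2476) = -224944/593214937/239586 = -224944*239586/593214937 = -53893433184/593214937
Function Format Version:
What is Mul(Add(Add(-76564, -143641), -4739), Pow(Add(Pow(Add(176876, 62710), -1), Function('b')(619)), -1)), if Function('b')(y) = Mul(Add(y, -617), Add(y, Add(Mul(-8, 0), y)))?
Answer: Rational(-53893433184, 593214937) ≈ -90.850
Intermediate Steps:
Function('b')(y) = Mul(2, y, Add(-617, y)) (Function('b')(y) = Mul(Add(-617, y), Add(y, Add(0, y))) = Mul(Add(-617, y), Add(y, y)) = Mul(Add(-617, y), Mul(2, y)) = Mul(2, y, Add(-617, y)))
Mul(Add(Add(-76564, -143641), -4739), Pow(Add(Pow(Add(176876, 62710), -1), Function('b')(619)), -1)) = Mul(Add(Add(-76564, -143641), -4739), Pow(Add(Pow(Add(176876, 62710), -1), Mul(2, 619, Add(-617, 619))), -1)) = Mul(Add(-220205, -4739), Pow(Add(Pow(239586, -1), Mul(2, 619, 2)), -1)) = Mul(-224944, Pow(Add(Rational(1, 239586), 2476), -1)) = Mul(-224944, Pow(Rational(593214937, 239586), -1)) = Mul(-224944, Rational(239586, 593214937)) = Rational(-53893433184, 593214937)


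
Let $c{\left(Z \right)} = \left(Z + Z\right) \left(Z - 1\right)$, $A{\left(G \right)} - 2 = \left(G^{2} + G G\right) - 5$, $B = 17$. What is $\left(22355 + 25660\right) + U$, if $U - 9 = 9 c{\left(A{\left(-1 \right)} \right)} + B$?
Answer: $48077$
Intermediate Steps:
$A{\left(G \right)} = -3 + 2 G^{2}$ ($A{\left(G \right)} = 2 - \left(5 - G^{2} - G G\right) = 2 + \left(\left(G^{2} + G^{2}\right) - 5\right) = 2 + \left(2 G^{2} - 5\right) = 2 + \left(-5 + 2 G^{2}\right) = -3 + 2 G^{2}$)
$c{\left(Z \right)} = 2 Z \left(-1 + Z\right)$
$U = 62$ ($U = 9 + \left(9 \cdot 2 \left(-3 + 2 \left(-1\right)^{2}\right) \left(-1 - \left(3 - 2 \left(-1\right)^{2}\right)\right) + 17\right) = 9 + \left(9 \cdot 2 \left(-3 + 2 \cdot 1\right) \left(-1 + \left(-3 + 2 \cdot 1\right)\right) + 17\right) = 9 + \left(9 \cdot 2 \left(-3 + 2\right) \left(-1 + \left(-3 + 2\right)\right) + 17\right) = 9 + \left(9 \cdot 2 \left(-1\right) \left(-1 - 1\right) + 17\right) = 9 + \left(9 \cdot 2 \left(-1\right) \left(-2\right) + 17\right) = 9 + \left(9 \cdot 4 + 17\right) = 9 + \left(36 + 17\right) = 9 + 53 = 62$)
$\left(22355 + 25660\right) + U = \left(22355 + 25660\right) + 62 = 48015 + 62 = 48077$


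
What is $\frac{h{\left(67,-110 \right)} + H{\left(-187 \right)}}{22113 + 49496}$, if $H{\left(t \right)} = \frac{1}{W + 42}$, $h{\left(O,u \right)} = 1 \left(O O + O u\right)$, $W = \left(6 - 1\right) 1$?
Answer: $- \frac{135406}{3365623} \approx -0.040232$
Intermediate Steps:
$W = 5$ ($W = 5 \cdot 1 = 5$)
$h{\left(O,u \right)} = O^{2} + O u$ ($h{\left(O,u \right)} = 1 \left(O^{2} + O u\right) = O^{2} + O u$)
$H{\left(t \right)} = \frac{1}{47}$ ($H{\left(t \right)} = \frac{1}{5 + 42} = \frac{1}{47}$)
$\frac{h{\left(67,-110 \right)} + H{\left(-187 \right)}}{22113 + 49496} = \frac{67 \left(67 - 110\right) + \frac{1}{47}}{22113 + 49496} = \frac{67 \left(-43\right) + \frac{1}{47}}{71609} = \left(-2881 + \frac{1}{47}\right) \frac{1}{71609} = \left(- \frac{135406}{47}\right) \frac{1}{71609} = - \frac{135406}{3365623}$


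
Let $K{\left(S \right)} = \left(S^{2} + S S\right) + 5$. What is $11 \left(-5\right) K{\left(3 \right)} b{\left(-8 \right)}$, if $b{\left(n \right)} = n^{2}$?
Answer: $-80960$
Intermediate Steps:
$K{\left(S \right)} = 5 + 2 S^{2}$ ($K{\left(S \right)} = \left(S^{2} + S^{2}\right) + 5 = 2 S^{2} + 5 = 5 + 2 S^{2}$)
$11 \left(-5\right) K{\left(3 \right)} b{\left(-8 \right)} = 11 \left(-5\right) \left(5 + 2 \cdot 3^{2}\right) \left(-8\right)^{2} = - 55 \left(5 + 2 \cdot 9\right) 64 = - 55 \left(5 + 18\right) 64 = \left(-55\right) 23 \cdot 64 = \left(-1265\right) 64 = -80960$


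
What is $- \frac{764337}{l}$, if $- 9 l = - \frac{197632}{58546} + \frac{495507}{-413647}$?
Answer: $- \frac{11899438382767689}{7911416909} \approx -1.5041 \cdot 10^{6}$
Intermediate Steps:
$l = \frac{55379918363}{108978197679}$ ($l = - \frac{- \frac{197632}{58546} + \frac{495507}{-413647}}{9} = - \frac{\left(-197632\right) \frac{1}{58546} + 495507 \left(- \frac{1}{413647}\right)}{9} = - \frac{- \frac{98816}{29273} - \frac{495507}{413647}}{9} = \left(- \frac{1}{9}\right) \left(- \frac{55379918363}{12108688631}\right) = \frac{55379918363}{108978197679} \approx 0.50817$)
$- \frac{764337}{l} = - \frac{764337}{\frac{55379918363}{108978197679}} = \left(-764337\right) \frac{108978197679}{55379918363} = - \frac{11899438382767689}{7911416909}$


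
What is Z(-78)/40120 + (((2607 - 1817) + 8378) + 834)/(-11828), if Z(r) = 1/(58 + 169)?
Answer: -22772650663/26930108680 ≈ -0.84562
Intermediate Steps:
Z(r) = 1/227
Z(-78)/40120 + (((2607 - 1817) + 8378) + 834)/(-11828) = (1/227)/40120 + (((2607 - 1817) + 8378) + 834)/(-11828) = (1/227)*(1/40120) + ((790 + 8378) + 834)*(-1/11828) = 1/9107240 + (9168 + 834)*(-1/11828) = 1/9107240 + 10002*(-1/11828) = 1/9107240 - 5001/5914 = -22772650663/26930108680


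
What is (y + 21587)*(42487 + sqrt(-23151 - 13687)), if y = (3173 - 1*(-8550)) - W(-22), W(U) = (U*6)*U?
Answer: 1291859722 + 30406*I*sqrt(36838) ≈ 1.2919e+9 + 5.8359e+6*I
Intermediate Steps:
W(U) = 6*U**2 (W(U) = (6*U)*U = 6*U**2)
y = 8819 (y = (3173 - 1*(-8550)) - 6*(-22)**2 = (3173 + 8550) - 6*484 = 11723 - 1*2904 = 11723 - 2904 = 8819)
(y + 21587)*(42487 + sqrt(-23151 - 13687)) = (8819 + 21587)*(42487 + sqrt(-23151 - 13687)) = 30406*(42487 + sqrt(-36838)) = 30406*(42487 + I*sqrt(36838)) = 1291859722 + 30406*I*sqrt(36838)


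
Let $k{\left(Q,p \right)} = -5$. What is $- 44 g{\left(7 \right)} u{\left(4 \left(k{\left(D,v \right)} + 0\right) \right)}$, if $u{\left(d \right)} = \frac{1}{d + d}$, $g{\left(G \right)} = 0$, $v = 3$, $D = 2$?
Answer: $0$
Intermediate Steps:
$u{\left(d \right)} = \frac{1}{2 d}$
$- 44 g{\left(7 \right)} u{\left(4 \left(k{\left(D,v \right)} + 0\right) \right)} = \left(-44\right) 0 \frac{1}{2 \cdot 4 \left(-5 + 0\right)} = 0 \frac{1}{2 \cdot 4 \left(-5\right)} = 0 \frac{1}{2 \left(-20\right)} = 0 \cdot \frac{1}{2} \left(- \frac{1}{20}\right) = 0 \left(- \frac{1}{40}\right) = 0$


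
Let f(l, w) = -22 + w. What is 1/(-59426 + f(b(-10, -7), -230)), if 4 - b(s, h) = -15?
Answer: -1/59678 ≈ -1.6757e-5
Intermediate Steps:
b(s, h) = 19 (b(s, h) = 4 - 1*(-15) = 4 + 15 = 19)
1/(-59426 + f(b(-10, -7), -230)) = 1/(-59426 + (-22 - 230)) = 1/(-59426 - 252) = 1/(-59678) = -1/59678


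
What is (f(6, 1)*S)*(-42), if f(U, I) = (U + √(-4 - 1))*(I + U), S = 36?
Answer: -63504 - 10584*I*√5 ≈ -63504.0 - 23667.0*I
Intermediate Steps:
f(U, I) = (I + U)*(U + I*√5) (f(U, I) = (U + √(-5))*(I + U) = (U + I*√5)*(I + U) = (I + U)*(U + I*√5))
(f(6, 1)*S)*(-42) = ((6² + 1*6 + I*1*√5 + I*6*√5)*36)*(-42) = ((36 + 6 + I*√5 + 6*I*√5)*36)*(-42) = ((42 + 7*I*√5)*36)*(-42) = (1512 + 252*I*√5)*(-42) = -63504 - 10584*I*√5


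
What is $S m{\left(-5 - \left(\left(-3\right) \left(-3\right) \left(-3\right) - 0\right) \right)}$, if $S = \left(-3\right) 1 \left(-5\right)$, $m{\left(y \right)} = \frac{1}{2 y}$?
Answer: $\frac{15}{44} \approx 0.34091$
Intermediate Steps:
$m{\left(y \right)} = \frac{1}{2 y}$
$S = 15$ ($S = \left(-3\right) \left(-5\right) = 15$)
$S m{\left(-5 - \left(\left(-3\right) \left(-3\right) \left(-3\right) - 0\right) \right)} = 15 \frac{1}{2 \left(-5 - \left(\left(-3\right) \left(-3\right) \left(-3\right) - 0\right)\right)} = 15 \frac{1}{2 \left(-5 - \left(9 \left(-3\right) + 0\right)\right)} = 15 \frac{1}{2 \left(-5 - \left(-27 + 0\right)\right)} = 15 \frac{1}{2 \left(-5 - -27\right)} = 15 \frac{1}{2 \left(-5 + 27\right)} = 15 \frac{1}{2 \cdot 22} = 15 \cdot \frac{1}{2} \cdot \frac{1}{22} = 15 \cdot \frac{1}{44} = \frac{15}{44}$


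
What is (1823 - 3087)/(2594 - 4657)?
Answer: 1264/2063 ≈ 0.61270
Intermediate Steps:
(1823 - 3087)/(2594 - 4657) = -1264/(-2063) = -1264*(-1/2063) = 1264/2063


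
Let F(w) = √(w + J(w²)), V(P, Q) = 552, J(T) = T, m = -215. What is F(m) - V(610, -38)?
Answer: -552 + √46010 ≈ -337.50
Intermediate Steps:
F(w) = √(w + w²)
F(m) - V(610, -38) = √(-215*(1 - 215)) - 1*552 = √(-215*(-214)) - 552 = √46010 - 552 = -552 + √46010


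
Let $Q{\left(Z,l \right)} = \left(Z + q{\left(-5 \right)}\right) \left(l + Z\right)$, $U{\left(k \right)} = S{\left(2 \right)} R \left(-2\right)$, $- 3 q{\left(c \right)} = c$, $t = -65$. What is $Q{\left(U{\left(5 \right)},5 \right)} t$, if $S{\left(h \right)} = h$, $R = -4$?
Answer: $-24115$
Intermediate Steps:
$q{\left(c \right)} = - \frac{c}{3}$
$U{\left(k \right)} = 16$ ($U{\left(k \right)} = 2 \left(-4\right) \left(-2\right) = \left(-8\right) \left(-2\right) = 16$)
$Q{\left(Z,l \right)} = \left(\frac{5}{3} + Z\right) \left(Z + l\right)$ ($Q{\left(Z,l \right)} = \left(Z - - \frac{5}{3}\right) \left(l + Z\right) = \left(Z + \frac{5}{3}\right) \left(Z + l\right) = \left(\frac{5}{3} + Z\right) \left(Z + l\right)$)
$Q{\left(U{\left(5 \right)},5 \right)} t = \left(16^{2} + \frac{5}{3} \cdot 16 + \frac{5}{3} \cdot 5 + 16 \cdot 5\right) \left(-65\right) = \left(256 + \frac{80}{3} + \frac{25}{3} + 80\right) \left(-65\right) = 371 \left(-65\right) = -24115$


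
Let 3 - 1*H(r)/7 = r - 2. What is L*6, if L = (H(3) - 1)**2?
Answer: 1014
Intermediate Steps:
H(r) = 35 - 7*r (H(r) = 21 - 7*(r - 2) = 21 - 7*(-2 + r) = 21 + (14 - 7*r) = 35 - 7*r)
L = 169 (L = ((35 - 7*3) - 1)**2 = ((35 - 21) - 1)**2 = (14 - 1)**2 = 13**2 = 169)
L*6 = 169*6 = 1014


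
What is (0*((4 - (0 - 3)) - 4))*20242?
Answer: 0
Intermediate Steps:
(0*((4 - (0 - 3)) - 4))*20242 = (0*((4 - 1*(-3)) - 4))*20242 = (0*((4 + 3) - 4))*20242 = (0*(7 - 4))*20242 = (0*3)*20242 = 0*20242 = 0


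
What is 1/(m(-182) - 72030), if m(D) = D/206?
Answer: -103/7419181 ≈ -1.3883e-5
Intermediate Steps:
m(D) = D/206 (m(D) = D*(1/206) = D/206)
1/(m(-182) - 72030) = 1/((1/206)*(-182) - 72030) = 1/(-91/103 - 72030) = 1/(-7419181/103) = -103/7419181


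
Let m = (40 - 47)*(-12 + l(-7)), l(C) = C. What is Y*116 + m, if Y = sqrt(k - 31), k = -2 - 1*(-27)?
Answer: 133 + 116*I*sqrt(6) ≈ 133.0 + 284.14*I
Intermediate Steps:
k = 25 (k = -2 + 27 = 25)
Y = I*sqrt(6) (Y = sqrt(25 - 31) = sqrt(-6) = I*sqrt(6) ≈ 2.4495*I)
m = 133 (m = (40 - 47)*(-12 - 7) = -7*(-19) = 133)
Y*116 + m = (I*sqrt(6))*116 + 133 = 116*I*sqrt(6) + 133 = 133 + 116*I*sqrt(6)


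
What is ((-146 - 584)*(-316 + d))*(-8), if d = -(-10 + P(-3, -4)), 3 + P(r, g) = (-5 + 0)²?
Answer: -1915520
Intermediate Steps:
P(r, g) = 22 (P(r, g) = -3 + (-5 + 0)² = -3 + (-5)² = -3 + 25 = 22)
d = -12 (d = -(-10 + 22) = -1*12 = -12)
((-146 - 584)*(-316 + d))*(-8) = ((-146 - 584)*(-316 - 12))*(-8) = -730*(-328)*(-8) = 239440*(-8) = -1915520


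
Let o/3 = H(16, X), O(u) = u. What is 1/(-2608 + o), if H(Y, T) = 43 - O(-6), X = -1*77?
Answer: -1/2461 ≈ -0.00040634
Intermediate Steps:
X = -77
H(Y, T) = 49 (H(Y, T) = 43 - 1*(-6) = 43 + 6 = 49)
o = 147 (o = 3*49 = 147)
1/(-2608 + o) = 1/(-2608 + 147) = 1/(-2461) = -1/2461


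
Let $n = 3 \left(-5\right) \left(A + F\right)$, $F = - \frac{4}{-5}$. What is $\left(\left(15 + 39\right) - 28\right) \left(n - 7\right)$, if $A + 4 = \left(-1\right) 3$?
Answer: $2236$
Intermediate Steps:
$A = -7$ ($A = -4 - 3 = -7$)
$F = \frac{4}{5}$ ($F = \left(-4\right) \left(- \frac{1}{5}\right) = \frac{4}{5} \approx 0.8$)
$n = 93$ ($n = 3 \left(-5\right) \left(-7 + \frac{4}{5}\right) = \left(-15\right) \left(- \frac{31}{5}\right) = 93$)
$\left(\left(15 + 39\right) - 28\right) \left(n - 7\right) = \left(\left(15 + 39\right) - 28\right) \left(93 - 7\right) = \left(54 - 28\right) 86 = 26 \cdot 86 = 2236$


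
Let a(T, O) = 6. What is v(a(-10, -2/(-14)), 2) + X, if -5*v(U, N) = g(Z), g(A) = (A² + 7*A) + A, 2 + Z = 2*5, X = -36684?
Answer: -183548/5 ≈ -36710.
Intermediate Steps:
Z = 8 (Z = -2 + 2*5 = -2 + 10 = 8)
g(A) = A² + 8*A
v(U, N) = -128/5 (v(U, N) = -8*(8 + 8)/5 = -8*16/5 = -⅕*128 = -128/5)
v(a(-10, -2/(-14)), 2) + X = -128/5 - 36684 = -183548/5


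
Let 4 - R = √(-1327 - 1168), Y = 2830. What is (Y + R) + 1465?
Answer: 4299 - I*√2495 ≈ 4299.0 - 49.95*I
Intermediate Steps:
R = 4 - I*√2495 (R = 4 - √(-1327 - 1168) = 4 - √(-2495) = 4 - I*√2495 ≈ 4.0 - 49.95*I)
(Y + R) + 1465 = (2830 + (4 - I*√2495)) + 1465 = (2834 - I*√2495) + 1465 = 4299 - I*√2495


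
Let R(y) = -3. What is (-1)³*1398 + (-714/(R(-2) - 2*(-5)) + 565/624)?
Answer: -935435/624 ≈ -1499.1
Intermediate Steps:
(-1)³*1398 + (-714/(R(-2) - 2*(-5)) + 565/624) = (-1)³*1398 + (-714/(-3 - 2*(-5)) + 565/624) = -1*1398 + (-714/(-3 + 10) + 565*(1/624)) = -1398 + (-714/7 + 565/624) = -1398 + (-714*⅐ + 565/624) = -1398 + (-102 + 565/624) = -1398 - 63083/624 = -935435/624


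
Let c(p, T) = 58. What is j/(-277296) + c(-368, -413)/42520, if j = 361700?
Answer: -120026569/92114265 ≈ -1.3030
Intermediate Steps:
j/(-277296) + c(-368, -413)/42520 = 361700/(-277296) + 58/42520 = 361700*(-1/277296) + 58*(1/42520) = -90425/69324 + 29/21260 = -120026569/92114265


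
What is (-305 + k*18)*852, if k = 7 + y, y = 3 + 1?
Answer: -91164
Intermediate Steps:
y = 4
k = 11 (k = 7 + 4 = 11)
(-305 + k*18)*852 = (-305 + 11*18)*852 = (-305 + 198)*852 = -107*852 = -91164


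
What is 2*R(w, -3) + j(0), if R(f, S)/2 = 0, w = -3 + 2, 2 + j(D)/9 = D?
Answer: -18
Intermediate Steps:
j(D) = -18 + 9*D
w = -1
R(f, S) = 0 (R(f, S) = 2*0 = 0)
2*R(w, -3) + j(0) = 2*0 + (-18 + 9*0) = 0 + (-18 + 0) = 0 - 18 = -18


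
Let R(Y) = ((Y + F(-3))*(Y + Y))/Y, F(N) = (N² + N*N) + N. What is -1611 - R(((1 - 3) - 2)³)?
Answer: -1513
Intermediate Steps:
F(N) = N + 2*N² (F(N) = (N² + N²) + N = 2*N² + N = N + 2*N²)
R(Y) = 30 + 2*Y (R(Y) = ((Y - 3*(1 + 2*(-3)))*(Y + Y))/Y = ((Y - 3*(1 - 6))*(2*Y))/Y = ((Y - 3*(-5))*(2*Y))/Y = ((Y + 15)*(2*Y))/Y = ((15 + Y)*(2*Y))/Y = (2*Y*(15 + Y))/Y = 30 + 2*Y)
-1611 - R(((1 - 3) - 2)³) = -1611 - (30 + 2*((1 - 3) - 2)³) = -1611 - (30 + 2*(-2 - 2)³) = -1611 - (30 + 2*(-4)³) = -1611 - (30 + 2*(-64)) = -1611 - (30 - 128) = -1611 - 1*(-98) = -1611 + 98 = -1513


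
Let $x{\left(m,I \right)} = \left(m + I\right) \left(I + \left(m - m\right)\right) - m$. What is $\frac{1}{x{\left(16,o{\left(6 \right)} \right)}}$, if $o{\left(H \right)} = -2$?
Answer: $- \frac{1}{44} \approx -0.022727$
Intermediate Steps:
$x{\left(m,I \right)} = - m + I \left(I + m\right)$ ($x{\left(m,I \right)} = \left(I + m\right) \left(I + 0\right) - m = \left(I + m\right) I - m = I \left(I + m\right) - m = - m + I \left(I + m\right)$)
$\frac{1}{x{\left(16,o{\left(6 \right)} \right)}} = \frac{1}{\left(-2\right)^{2} - 16 - 32} = \frac{1}{4 - 16 - 32} = \frac{1}{-44} = - \frac{1}{44}$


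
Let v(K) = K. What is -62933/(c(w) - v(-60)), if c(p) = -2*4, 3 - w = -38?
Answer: -4841/4 ≈ -1210.3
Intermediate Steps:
w = 41 (w = 3 - 1*(-38) = 3 + 38 = 41)
c(p) = -8
-62933/(c(w) - v(-60)) = -62933/(-8 - 1*(-60)) = -62933/(-8 + 60) = -62933/52 = -62933*1/52 = -4841/4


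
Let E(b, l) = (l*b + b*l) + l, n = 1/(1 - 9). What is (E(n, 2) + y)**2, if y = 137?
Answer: 76729/4 ≈ 19182.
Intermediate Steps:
n = -1/8 (n = 1/(-8) = -1/8 ≈ -0.12500)
E(b, l) = l + 2*b*l (E(b, l) = (b*l + b*l) + l = 2*b*l + l = l + 2*b*l)
(E(n, 2) + y)**2 = (2*(1 + 2*(-1/8)) + 137)**2 = (2*(1 - 1/4) + 137)**2 = (2*(3/4) + 137)**2 = (3/2 + 137)**2 = (277/2)**2 = 76729/4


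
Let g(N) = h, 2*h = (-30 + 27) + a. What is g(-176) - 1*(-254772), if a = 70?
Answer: 509611/2 ≈ 2.5481e+5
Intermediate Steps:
h = 67/2 (h = ((-30 + 27) + 70)/2 = (-3 + 70)/2 = (1/2)*67 = 67/2 ≈ 33.500)
g(N) = 67/2
g(-176) - 1*(-254772) = 67/2 - 1*(-254772) = 67/2 + 254772 = 509611/2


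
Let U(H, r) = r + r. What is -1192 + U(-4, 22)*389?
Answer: 15924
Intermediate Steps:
U(H, r) = 2*r
-1192 + U(-4, 22)*389 = -1192 + (2*22)*389 = -1192 + 44*389 = -1192 + 17116 = 15924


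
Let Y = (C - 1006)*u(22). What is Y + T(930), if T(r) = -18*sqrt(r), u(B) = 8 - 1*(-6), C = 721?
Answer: -3990 - 18*sqrt(930) ≈ -4538.9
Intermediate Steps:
u(B) = 14 (u(B) = 8 + 6 = 14)
Y = -3990 (Y = (721 - 1006)*14 = -285*14 = -3990)
Y + T(930) = -3990 - 18*sqrt(930)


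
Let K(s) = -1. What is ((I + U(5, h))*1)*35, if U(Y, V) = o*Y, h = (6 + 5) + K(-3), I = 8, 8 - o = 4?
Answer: 980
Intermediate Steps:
o = 4 (o = 8 - 1*4 = 8 - 4 = 4)
h = 10 (h = (6 + 5) - 1 = 11 - 1 = 10)
U(Y, V) = 4*Y
((I + U(5, h))*1)*35 = ((8 + 4*5)*1)*35 = ((8 + 20)*1)*35 = (28*1)*35 = 28*35 = 980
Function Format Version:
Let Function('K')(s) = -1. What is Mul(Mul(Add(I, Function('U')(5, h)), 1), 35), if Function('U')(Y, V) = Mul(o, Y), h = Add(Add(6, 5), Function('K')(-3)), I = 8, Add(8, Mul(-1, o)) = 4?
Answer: 980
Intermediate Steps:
o = 4 (o = Add(8, Mul(-1, 4)) = Add(8, -4) = 4)
h = 10 (h = Add(Add(6, 5), -1) = Add(11, -1) = 10)
Function('U')(Y, V) = Mul(4, Y)
Mul(Mul(Add(I, Function('U')(5, h)), 1), 35) = Mul(Mul(Add(8, Mul(4, 5)), 1), 35) = Mul(Mul(Add(8, 20), 1), 35) = Mul(Mul(28, 1), 35) = Mul(28, 35) = 980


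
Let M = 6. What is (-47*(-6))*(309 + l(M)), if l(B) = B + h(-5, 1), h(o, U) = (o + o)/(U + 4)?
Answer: 88266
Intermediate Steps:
h(o, U) = 2*o/(4 + U) (h(o, U) = (2*o)/(4 + U) = 2*o/(4 + U))
l(B) = -2 + B (l(B) = B + 2*(-5)/(4 + 1) = B + 2*(-5)/5 = B + 2*(-5)*(⅕) = B - 2 = -2 + B)
(-47*(-6))*(309 + l(M)) = (-47*(-6))*(309 + (-2 + 6)) = 282*(309 + 4) = 282*313 = 88266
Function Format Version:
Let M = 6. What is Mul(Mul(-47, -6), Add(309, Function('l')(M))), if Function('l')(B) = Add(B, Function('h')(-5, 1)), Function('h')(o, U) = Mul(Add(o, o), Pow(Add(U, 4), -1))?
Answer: 88266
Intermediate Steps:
Function('h')(o, U) = Mul(2, o, Pow(Add(4, U), -1)) (Function('h')(o, U) = Mul(Mul(2, o), Pow(Add(4, U), -1)) = Mul(2, o, Pow(Add(4, U), -1)))
Function('l')(B) = Add(-2, B) (Function('l')(B) = Add(B, Mul(2, -5, Pow(Add(4, 1), -1))) = Add(B, Mul(2, -5, Pow(5, -1))) = Add(B, Mul(2, -5, Rational(1, 5))) = Add(B, -2) = Add(-2, B))
Mul(Mul(-47, -6), Add(309, Function('l')(M))) = Mul(Mul(-47, -6), Add(309, Add(-2, 6))) = Mul(282, Add(309, 4)) = Mul(282, 313) = 88266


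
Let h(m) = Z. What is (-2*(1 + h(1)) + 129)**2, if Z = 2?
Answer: 15129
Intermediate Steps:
h(m) = 2
(-2*(1 + h(1)) + 129)**2 = (-2*(1 + 2) + 129)**2 = (-2*3 + 129)**2 = (-6 + 129)**2 = 123**2 = 15129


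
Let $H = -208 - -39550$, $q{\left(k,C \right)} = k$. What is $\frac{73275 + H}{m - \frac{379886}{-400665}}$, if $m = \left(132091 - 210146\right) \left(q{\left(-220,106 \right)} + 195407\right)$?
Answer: $- \frac{45121690305}{6104260002274639} \approx -7.3918 \cdot 10^{-6}$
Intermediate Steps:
$H = 39342$ ($H = -208 + 39550 = 39342$)
$m = -15235321285$ ($m = \left(132091 - 210146\right) \left(-220 + 195407\right) = \left(-78055\right) 195187 = -15235321285$)
$\frac{73275 + H}{m - \frac{379886}{-400665}} = \frac{73275 + 39342}{-15235321285 - \frac{379886}{-400665}} = \frac{112617}{-15235321285 - 379886 \left(- \frac{1}{400665}\right)} = \frac{112617}{-15235321285 - - \frac{379886}{400665}} = \frac{112617}{-15235321285 + \frac{379886}{400665}} = \frac{112617}{- \frac{6104260002274639}{400665}} = 112617 \left(- \frac{400665}{6104260002274639}\right) = - \frac{45121690305}{6104260002274639}$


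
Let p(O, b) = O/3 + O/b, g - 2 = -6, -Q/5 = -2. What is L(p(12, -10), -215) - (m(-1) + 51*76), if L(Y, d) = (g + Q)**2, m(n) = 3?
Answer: -3843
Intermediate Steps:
Q = 10 (Q = -5*(-2) = 10)
g = -4 (g = 2 - 6 = -4)
p(O, b) = O/3 + O/b (p(O, b) = O*(1/3) + O/b = O/3 + O/b)
L(Y, d) = 36 (L(Y, d) = (-4 + 10)**2 = 6**2 = 36)
L(p(12, -10), -215) - (m(-1) + 51*76) = 36 - (3 + 51*76) = 36 - (3 + 3876) = 36 - 1*3879 = 36 - 3879 = -3843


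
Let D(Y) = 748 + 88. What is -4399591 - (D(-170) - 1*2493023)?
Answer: -1907404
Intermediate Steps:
D(Y) = 836
-4399591 - (D(-170) - 1*2493023) = -4399591 - (836 - 1*2493023) = -4399591 - (836 - 2493023) = -4399591 - 1*(-2492187) = -4399591 + 2492187 = -1907404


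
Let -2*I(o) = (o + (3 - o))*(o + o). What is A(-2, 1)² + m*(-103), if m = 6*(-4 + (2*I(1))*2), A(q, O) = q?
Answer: 9892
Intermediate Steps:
I(o) = -3*o (I(o) = -(o + (3 - o))*(o + o)/2 = -3*2*o/2 = -3*o)
m = -96 (m = 6*(-4 + (2*(-3*1))*2) = 6*(-4 + (2*(-3))*2) = 6*(-4 - 6*2) = 6*(-4 - 12) = 6*(-16) = -96)
A(-2, 1)² + m*(-103) = (-2)² - 96*(-103) = 4 + 9888 = 9892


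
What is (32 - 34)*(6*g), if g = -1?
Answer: 12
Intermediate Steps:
(32 - 34)*(6*g) = (32 - 34)*(6*(-1)) = -2*(-6) = 12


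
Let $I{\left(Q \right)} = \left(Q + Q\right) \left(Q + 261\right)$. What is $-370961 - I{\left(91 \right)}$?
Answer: $-435025$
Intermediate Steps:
$I{\left(Q \right)} = 2 Q \left(261 + Q\right)$
$-370961 - I{\left(91 \right)} = -370961 - 2 \cdot 91 \left(261 + 91\right) = -370961 - 2 \cdot 91 \cdot 352 = -370961 - 64064 = -435025$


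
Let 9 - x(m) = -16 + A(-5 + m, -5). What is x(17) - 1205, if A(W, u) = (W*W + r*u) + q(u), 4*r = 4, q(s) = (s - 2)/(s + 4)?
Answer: -1326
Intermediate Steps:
q(s) = (-2 + s)/(4 + s)
r = 1 (r = (¼)*4 = 1)
A(W, u) = u + W² + (-2 + u)/(4 + u) (A(W, u) = (W*W + 1*u) + (-2 + u)/(4 + u) = (W² + u) + (-2 + u)/(4 + u) = (u + W²) + (-2 + u)/(4 + u) = u + W² + (-2 + u)/(4 + u))
x(m) = 23 - (-5 + m)² (x(m) = 9 - (-16 + (-2 - 5 + (4 - 5)*(-5 + (-5 + m)²))/(4 - 5)) = 9 - (-16 + (-2 - 5 - (-5 + (-5 + m)²))/(-1)) = 9 - (-16 - (-2 - 5 + (5 - (-5 + m)²))) = 9 - (-16 - (-2 - (-5 + m)²)) = 9 - (-16 + (2 + (-5 + m)²)) = 9 - (-14 + (-5 + m)²) = 9 + (14 - (-5 + m)²) = 23 - (-5 + m)²)
x(17) - 1205 = (23 - (-5 + 17)²) - 1205 = (23 - 1*12²) - 1205 = (23 - 1*144) - 1205 = (23 - 144) - 1205 = -121 - 1205 = -1326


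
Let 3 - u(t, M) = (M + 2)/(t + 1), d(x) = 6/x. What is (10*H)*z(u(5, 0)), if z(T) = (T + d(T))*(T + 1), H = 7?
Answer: 22715/18 ≈ 1261.9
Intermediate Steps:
u(t, M) = 3 - (2 + M)/(1 + t) (u(t, M) = 3 - (M + 2)/(t + 1) = 3 - (2 + M)/(1 + t))
z(T) = (1 + T)*(T + 6/T) (z(T) = (T + 6/T)*(T + 1) = (T + 6/T)*(1 + T) = (1 + T)*(T + 6/T))
(10*H)*z(u(5, 0)) = (10*7)*(6 + (1 - 1*0 + 3*5)/(1 + 5) + ((1 - 1*0 + 3*5)/(1 + 5))² + 6/(((1 - 1*0 + 3*5)/(1 + 5)))) = 70*(6 + (1 + 0 + 15)/6 + ((1 + 0 + 15)/6)² + 6/(((1 + 0 + 15)/6))) = 70*(6 + (⅙)*16 + ((⅙)*16)² + 6/(((⅙)*16))) = 70*(6 + 8/3 + (8/3)² + 6/(8/3)) = 70*(6 + 8/3 + 64/9 + 6*(3/8)) = 70*(6 + 8/3 + 64/9 + 9/4) = 70*(649/36) = 22715/18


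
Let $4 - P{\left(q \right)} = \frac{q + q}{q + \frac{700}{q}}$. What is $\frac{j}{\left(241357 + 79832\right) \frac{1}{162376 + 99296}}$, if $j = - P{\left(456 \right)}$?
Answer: $- \frac{9129561632}{5584299017} \approx -1.6349$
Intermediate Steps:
$P{\left(q \right)} = 4 - \frac{2 q}{q + \frac{700}{q}}$ ($P{\left(q \right)} = 4 - \frac{q + q}{q + \frac{700}{q}} = 4 - \frac{2 q}{q + \frac{700}{q}}$)
$j = - \frac{104668}{52159}$ ($j = - \frac{2 \left(1400 + 456^{2}\right)}{700 + 456^{2}} = - \frac{2 \left(1400 + 207936\right)}{700 + 207936} = - \frac{2 \cdot 209336}{208636} = \left(-1\right) \frac{104668}{52159} = - \frac{104668}{52159} \approx -2.0067$)
$\frac{j}{\left(241357 + 79832\right) \frac{1}{162376 + 99296}} = - \frac{104668}{52159 \frac{241357 + 79832}{162376 + 99296}} = - \frac{104668}{52159 \cdot \frac{321189}{261672}} = - \frac{104668}{52159 \cdot 321189 \cdot \frac{1}{261672}} = - \frac{104668}{52159 \cdot \frac{107063}{87224}} = \left(- \frac{104668}{52159}\right) \frac{87224}{107063} = - \frac{9129561632}{5584299017}$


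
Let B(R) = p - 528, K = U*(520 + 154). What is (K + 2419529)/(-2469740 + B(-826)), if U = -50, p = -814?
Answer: -2385829/2471082 ≈ -0.96550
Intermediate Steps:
K = -33700 (K = -50*(520 + 154) = -50*674 = -33700)
B(R) = -1342 (B(R) = -814 - 528 = -1342)
(K + 2419529)/(-2469740 + B(-826)) = (-33700 + 2419529)/(-2469740 - 1342) = 2385829/(-2471082) = 2385829*(-1/2471082) = -2385829/2471082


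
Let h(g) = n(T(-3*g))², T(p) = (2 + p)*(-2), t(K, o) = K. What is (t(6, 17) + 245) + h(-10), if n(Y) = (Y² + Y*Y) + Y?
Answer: 66064635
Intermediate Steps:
T(p) = -4 - 2*p
n(Y) = Y + 2*Y² (n(Y) = (Y² + Y²) + Y = 2*Y² + Y = Y + 2*Y²)
h(g) = (-7 + 12*g)²*(-4 + 6*g)² (h(g) = ((-4 - (-6)*g)*(1 + 2*(-4 - (-6)*g)))² = ((-4 + 6*g)*(1 + 2*(-4 + 6*g)))² = ((-4 + 6*g)*(1 + (-8 + 12*g)))² = ((-4 + 6*g)*(-7 + 12*g))² = ((-7 + 12*g)*(-4 + 6*g))² = (-7 + 12*g)²*(-4 + 6*g)²)
(t(6, 17) + 245) + h(-10) = (6 + 245) + 4*(2 - 3*(-10))²*(7 - 12*(-10))² = 251 + 4*(2 + 30)²*(7 + 120)² = 251 + 4*32²*127² = 251 + 4*1024*16129 = 251 + 66064384 = 66064635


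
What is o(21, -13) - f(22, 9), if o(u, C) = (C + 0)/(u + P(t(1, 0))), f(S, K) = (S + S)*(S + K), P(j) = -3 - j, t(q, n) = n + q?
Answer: -23201/17 ≈ -1364.8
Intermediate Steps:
f(S, K) = 2*S*(K + S) (f(S, K) = (2*S)*(K + S) = 2*S*(K + S))
o(u, C) = C/(-4 + u) (o(u, C) = (C + 0)/(u + (-3 - (0 + 1))) = C/(u + (-3 - 1*1)) = C/(u + (-3 - 1)) = C/(u - 4) = C/(-4 + u))
o(21, -13) - f(22, 9) = -13/(-4 + 21) - 2*22*(9 + 22) = -13/17 - 2*22*31 = -13*1/17 - 1*1364 = -13/17 - 1364 = -23201/17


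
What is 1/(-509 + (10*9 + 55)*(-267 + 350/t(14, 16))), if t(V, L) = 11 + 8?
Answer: -19/694506 ≈ -2.7358e-5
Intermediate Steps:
t(V, L) = 19
1/(-509 + (10*9 + 55)*(-267 + 350/t(14, 16))) = 1/(-509 + (10*9 + 55)*(-267 + 350/19)) = 1/(-509 + (90 + 55)*(-267 + 350*(1/19))) = 1/(-509 + 145*(-267 + 350/19)) = 1/(-509 + 145*(-4723/19)) = 1/(-509 - 684835/19) = 1/(-694506/19) = -19/694506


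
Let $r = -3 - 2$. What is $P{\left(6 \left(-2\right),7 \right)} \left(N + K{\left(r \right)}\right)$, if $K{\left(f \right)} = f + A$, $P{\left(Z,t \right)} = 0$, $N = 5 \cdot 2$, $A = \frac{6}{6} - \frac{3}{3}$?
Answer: $0$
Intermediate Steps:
$A = 0$ ($A = 6 \cdot \frac{1}{6} - 1 = 1 - 1 = 0$)
$r = -5$ ($r = -3 - 2 = -5$)
$N = 10$
$K{\left(f \right)} = f$ ($K{\left(f \right)} = f + 0 = f$)
$P{\left(6 \left(-2\right),7 \right)} \left(N + K{\left(r \right)}\right) = 0 \left(10 - 5\right) = 0 \cdot 5 = 0$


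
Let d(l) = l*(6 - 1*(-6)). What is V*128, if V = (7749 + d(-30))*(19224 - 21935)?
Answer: -2564042112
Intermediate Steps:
d(l) = 12*l (d(l) = l*(6 + 6) = l*12 = 12*l)
V = -20031579 (V = (7749 + 12*(-30))*(19224 - 21935) = (7749 - 360)*(-2711) = 7389*(-2711) = -20031579)
V*128 = -20031579*128 = -2564042112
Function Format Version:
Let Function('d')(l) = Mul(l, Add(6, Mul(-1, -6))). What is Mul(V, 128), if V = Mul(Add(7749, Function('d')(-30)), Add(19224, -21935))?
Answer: -2564042112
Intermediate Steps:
Function('d')(l) = Mul(12, l) (Function('d')(l) = Mul(l, Add(6, 6)) = Mul(l, 12) = Mul(12, l))
V = -20031579 (V = Mul(Add(7749, Mul(12, -30)), Add(19224, -21935)) = Mul(Add(7749, -360), -2711) = Mul(7389, -2711) = -20031579)
Mul(V, 128) = Mul(-20031579, 128) = -2564042112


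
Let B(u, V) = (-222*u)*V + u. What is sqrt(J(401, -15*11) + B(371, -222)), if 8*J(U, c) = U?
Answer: sqrt(292556562)/4 ≈ 4276.1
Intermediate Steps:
B(u, V) = u - 222*V*u (B(u, V) = -222*V*u + u = u - 222*V*u)
J(U, c) = U/8
sqrt(J(401, -15*11) + B(371, -222)) = sqrt((1/8)*401 + 371*(1 - 222*(-222))) = sqrt(401/8 + 371*(1 + 49284)) = sqrt(401/8 + 371*49285) = sqrt(401/8 + 18284735) = sqrt(146278281/8) = sqrt(292556562)/4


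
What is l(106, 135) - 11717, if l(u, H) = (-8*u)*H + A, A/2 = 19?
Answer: -126159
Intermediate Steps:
A = 38 (A = 2*19 = 38)
l(u, H) = 38 - 8*H*u (l(u, H) = (-8*u)*H + 38 = -8*H*u + 38 = 38 - 8*H*u)
l(106, 135) - 11717 = (38 - 8*135*106) - 11717 = (38 - 114480) - 11717 = -114442 - 11717 = -126159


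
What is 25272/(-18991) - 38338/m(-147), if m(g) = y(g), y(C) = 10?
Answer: -364164839/94955 ≈ -3835.1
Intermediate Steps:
m(g) = 10
25272/(-18991) - 38338/m(-147) = 25272/(-18991) - 38338/10 = 25272*(-1/18991) - 38338*⅒ = -25272/18991 - 19169/5 = -364164839/94955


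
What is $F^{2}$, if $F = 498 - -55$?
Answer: $305809$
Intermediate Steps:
$F = 553$ ($F = 498 + 55 = 553$)
$F^{2} = 553^{2} = 305809$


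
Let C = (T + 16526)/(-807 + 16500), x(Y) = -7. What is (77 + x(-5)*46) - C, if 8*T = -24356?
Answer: -7716533/31386 ≈ -245.86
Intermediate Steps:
T = -6089/2 (T = (⅛)*(-24356) = -6089/2 ≈ -3044.5)
C = 26963/31386 (C = (-6089/2 + 16526)/(-807 + 16500) = (26963/2)/15693 = (26963/2)*(1/15693) = 26963/31386 ≈ 0.85908)
(77 + x(-5)*46) - C = (77 - 7*46) - 1*26963/31386 = (77 - 322) - 26963/31386 = -245 - 26963/31386 = -7716533/31386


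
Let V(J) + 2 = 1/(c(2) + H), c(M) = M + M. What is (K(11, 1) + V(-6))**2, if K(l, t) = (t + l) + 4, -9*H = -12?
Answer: 51529/256 ≈ 201.29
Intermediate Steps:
H = 4/3 (H = -1/9*(-12) = 4/3 ≈ 1.3333)
c(M) = 2*M
K(l, t) = 4 + l + t (K(l, t) = (l + t) + 4 = 4 + l + t)
V(J) = -29/16 (V(J) = -2 + 1/(2*2 + 4/3) = -2 + 1/(4 + 4/3) = -2 + 1/(16/3) = -2 + 3/16 = -29/16)
(K(11, 1) + V(-6))**2 = ((4 + 11 + 1) - 29/16)**2 = (16 - 29/16)**2 = (227/16)**2 = 51529/256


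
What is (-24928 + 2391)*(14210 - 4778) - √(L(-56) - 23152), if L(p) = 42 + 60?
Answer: -212568984 - 5*I*√922 ≈ -2.1257e+8 - 151.82*I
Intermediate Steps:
L(p) = 102
(-24928 + 2391)*(14210 - 4778) - √(L(-56) - 23152) = (-24928 + 2391)*(14210 - 4778) - √(102 - 23152) = -22537*9432 - √(-23050) = -212568984 - 5*I*√922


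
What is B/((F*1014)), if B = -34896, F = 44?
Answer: -1454/1859 ≈ -0.78214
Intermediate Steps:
B/((F*1014)) = -34896/(44*1014) = -34896/44616 = -34896*1/44616 = -1454/1859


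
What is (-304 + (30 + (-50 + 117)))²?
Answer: 42849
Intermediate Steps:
(-304 + (30 + (-50 + 117)))² = (-304 + (30 + 67))² = (-304 + 97)² = (-207)² = 42849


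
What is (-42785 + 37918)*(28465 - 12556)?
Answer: -77429103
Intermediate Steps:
(-42785 + 37918)*(28465 - 12556) = -4867*15909 = -77429103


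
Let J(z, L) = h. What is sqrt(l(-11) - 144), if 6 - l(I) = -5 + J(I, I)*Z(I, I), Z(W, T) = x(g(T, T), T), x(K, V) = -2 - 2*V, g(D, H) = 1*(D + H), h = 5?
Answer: I*sqrt(233) ≈ 15.264*I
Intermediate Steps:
J(z, L) = 5
g(D, H) = D + H
Z(W, T) = -2 - 2*T
l(I) = 21 + 10*I (l(I) = 6 - (-5 + 5*(-2 - 2*I)) = 6 - (-5 + (-10 - 10*I)) = 6 - (-15 - 10*I) = 6 + (15 + 10*I) = 21 + 10*I)
sqrt(l(-11) - 144) = sqrt((21 + 10*(-11)) - 144) = sqrt((21 - 110) - 144) = sqrt(-89 - 144) = sqrt(-233) = I*sqrt(233)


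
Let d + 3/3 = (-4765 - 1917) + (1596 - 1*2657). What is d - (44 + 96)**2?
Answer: -27344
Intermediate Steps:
d = -7744 (d = -1 + ((-4765 - 1917) + (1596 - 1*2657)) = -1 + (-6682 + (1596 - 2657)) = -1 + (-6682 - 1061) = -1 - 7743 = -7744)
d - (44 + 96)**2 = -7744 - (44 + 96)**2 = -7744 - 1*140**2 = -7744 - 1*19600 = -7744 - 19600 = -27344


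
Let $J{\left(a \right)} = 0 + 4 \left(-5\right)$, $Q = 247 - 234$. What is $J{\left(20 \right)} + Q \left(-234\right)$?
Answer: $-3062$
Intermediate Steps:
$Q = 13$ ($Q = 247 - 234 = 13$)
$J{\left(a \right)} = -20$ ($J{\left(a \right)} = 0 - 20 = -20$)
$J{\left(20 \right)} + Q \left(-234\right) = -20 + 13 \left(-234\right) = -20 - 3042 = -3062$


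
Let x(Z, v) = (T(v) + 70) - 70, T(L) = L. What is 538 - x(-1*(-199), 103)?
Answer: 435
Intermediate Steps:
x(Z, v) = v (x(Z, v) = (v + 70) - 70 = (70 + v) - 70 = v)
538 - x(-1*(-199), 103) = 538 - 1*103 = 538 - 103 = 435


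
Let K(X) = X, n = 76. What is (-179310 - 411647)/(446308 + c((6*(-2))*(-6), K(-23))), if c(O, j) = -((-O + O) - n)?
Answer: -590957/446384 ≈ -1.3239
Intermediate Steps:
c(O, j) = 76 (c(O, j) = -((-O + O) - 1*76) = -(0 - 76) = -1*(-76) = 76)
(-179310 - 411647)/(446308 + c((6*(-2))*(-6), K(-23))) = (-179310 - 411647)/(446308 + 76) = -590957/446384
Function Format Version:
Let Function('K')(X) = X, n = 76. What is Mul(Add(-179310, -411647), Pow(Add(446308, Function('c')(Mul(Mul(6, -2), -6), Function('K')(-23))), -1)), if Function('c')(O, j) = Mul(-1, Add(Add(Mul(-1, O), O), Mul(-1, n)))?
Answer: Rational(-590957, 446384) ≈ -1.3239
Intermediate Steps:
Function('c')(O, j) = 76 (Function('c')(O, j) = Mul(-1, Add(Add(Mul(-1, O), O), Mul(-1, 76))) = Mul(-1, Add(0, -76)) = Mul(-1, -76) = 76)
Mul(Add(-179310, -411647), Pow(Add(446308, Function('c')(Mul(Mul(6, -2), -6), Function('K')(-23))), -1)) = Mul(Add(-179310, -411647), Pow(Add(446308, 76), -1)) = Mul(-590957, Pow(446384, -1)) = Mul(-590957, Rational(1, 446384)) = Rational(-590957, 446384)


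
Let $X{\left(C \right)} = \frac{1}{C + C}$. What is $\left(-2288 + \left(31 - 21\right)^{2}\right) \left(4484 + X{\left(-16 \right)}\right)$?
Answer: $- \frac{78487389}{8} \approx -9.8109 \cdot 10^{6}$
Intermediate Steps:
$X{\left(C \right)} = \frac{1}{2 C}$
$\left(-2288 + \left(31 - 21\right)^{2}\right) \left(4484 + X{\left(-16 \right)}\right) = \left(-2288 + \left(31 - 21\right)^{2}\right) \left(4484 + \frac{1}{2 \left(-16\right)}\right) = \left(-2288 + 10^{2}\right) \left(4484 + \frac{1}{2} \left(- \frac{1}{16}\right)\right) = \left(-2288 + 100\right) \left(4484 - \frac{1}{32}\right) = \left(-2188\right) \frac{143487}{32} = - \frac{78487389}{8}$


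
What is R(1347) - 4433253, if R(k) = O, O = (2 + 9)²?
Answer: -4433132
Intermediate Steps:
O = 121 (O = 11² = 121)
R(k) = 121
R(1347) - 4433253 = 121 - 4433253 = -4433132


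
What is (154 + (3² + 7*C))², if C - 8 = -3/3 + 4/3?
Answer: 440896/9 ≈ 48988.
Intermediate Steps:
C = 25/3 (C = 8 + (-3/3 + 4/3) = 8 + (-3*⅓ + 4*(⅓)) = 8 + (-1 + 4/3) = 8 + ⅓ = 25/3 ≈ 8.3333)
(154 + (3² + 7*C))² = (154 + (3² + 7*(25/3)))² = (154 + (9 + 175/3))² = (154 + 202/3)² = (664/3)² = 440896/9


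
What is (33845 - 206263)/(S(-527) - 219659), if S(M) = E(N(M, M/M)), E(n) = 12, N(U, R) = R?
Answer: 172418/219647 ≈ 0.78498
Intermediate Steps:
S(M) = 12
(33845 - 206263)/(S(-527) - 219659) = (33845 - 206263)/(12 - 219659) = -172418/(-219647) = -172418*(-1/219647) = 172418/219647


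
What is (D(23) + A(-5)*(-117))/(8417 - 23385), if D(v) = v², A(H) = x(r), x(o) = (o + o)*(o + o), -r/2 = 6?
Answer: 66863/14968 ≈ 4.4671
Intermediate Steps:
r = -12 (r = -2*6 = -12)
x(o) = 4*o² (x(o) = (2*o)*(2*o) = 4*o²)
A(H) = 576 (A(H) = 4*(-12)² = 4*144 = 576)
(D(23) + A(-5)*(-117))/(8417 - 23385) = (23² + 576*(-117))/(8417 - 23385) = (529 - 67392)/(-14968) = -66863*(-1/14968) = 66863/14968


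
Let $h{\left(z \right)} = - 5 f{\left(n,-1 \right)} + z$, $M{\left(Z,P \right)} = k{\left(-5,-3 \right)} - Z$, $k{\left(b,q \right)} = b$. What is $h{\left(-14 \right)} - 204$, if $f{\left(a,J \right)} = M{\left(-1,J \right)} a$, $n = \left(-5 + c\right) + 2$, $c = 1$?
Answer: $-258$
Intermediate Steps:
$M{\left(Z,P \right)} = -5 - Z$
$n = -2$ ($n = \left(-5 + 1\right) + 2 = -4 + 2 = -2$)
$f{\left(a,J \right)} = - 4 a$ ($f{\left(a,J \right)} = \left(-5 - -1\right) a = \left(-5 + 1\right) a = - 4 a$)
$h{\left(z \right)} = -40 + z$ ($h{\left(z \right)} = - 5 \left(\left(-4\right) \left(-2\right)\right) + z = \left(-5\right) 8 + z = -40 + z$)
$h{\left(-14 \right)} - 204 = \left(-40 - 14\right) - 204 = -54 - 204 = -258$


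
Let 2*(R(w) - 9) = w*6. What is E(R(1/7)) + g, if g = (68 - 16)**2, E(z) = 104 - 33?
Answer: 2775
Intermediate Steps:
R(w) = 9 + 3*w (R(w) = 9 + (w*6)/2 = 9 + (6*w)/2 = 9 + 3*w)
E(z) = 71
g = 2704 (g = 52**2 = 2704)
E(R(1/7)) + g = 71 + 2704 = 2775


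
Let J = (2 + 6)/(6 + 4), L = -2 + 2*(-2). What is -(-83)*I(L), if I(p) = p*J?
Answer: -1992/5 ≈ -398.40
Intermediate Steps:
L = -6 (L = -2 - 4 = -6)
J = ⅘ (J = 8/10 = 8*(⅒) = ⅘ ≈ 0.80000)
I(p) = 4*p/5 (I(p) = p*(⅘) = 4*p/5)
-(-83)*I(L) = -(-83)*(⅘)*(-6) = -(-83)*(-24)/5 = -1*1992/5 = -1992/5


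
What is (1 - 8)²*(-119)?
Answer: -5831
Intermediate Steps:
(1 - 8)²*(-119) = (-7)²*(-119) = 49*(-119) = -5831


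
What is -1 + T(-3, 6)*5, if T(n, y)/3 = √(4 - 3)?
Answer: 14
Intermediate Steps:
T(n, y) = 3 (T(n, y) = 3*√(4 - 3) = 3*√1 = 3*1 = 3)
-1 + T(-3, 6)*5 = -1 + 3*5 = -1 + 15 = 14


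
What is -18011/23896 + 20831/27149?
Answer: 8796937/648752504 ≈ 0.013560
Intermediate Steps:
-18011/23896 + 20831/27149 = 8796937/648752504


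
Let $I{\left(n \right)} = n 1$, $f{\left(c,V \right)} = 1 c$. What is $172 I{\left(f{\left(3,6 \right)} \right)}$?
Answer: $516$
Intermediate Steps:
$f{\left(c,V \right)} = c$
$I{\left(n \right)} = n$
$172 I{\left(f{\left(3,6 \right)} \right)} = 172 \cdot 3 = 516$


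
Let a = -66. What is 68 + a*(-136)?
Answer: 9044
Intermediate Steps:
68 + a*(-136) = 68 - 66*(-136) = 68 + 8976 = 9044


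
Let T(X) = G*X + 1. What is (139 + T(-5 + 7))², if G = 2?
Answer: 20736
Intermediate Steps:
T(X) = 1 + 2*X (T(X) = 2*X + 1 = 1 + 2*X)
(139 + T(-5 + 7))² = (139 + (1 + 2*(-5 + 7)))² = (139 + (1 + 2*2))² = (139 + (1 + 4))² = (139 + 5)² = 144² = 20736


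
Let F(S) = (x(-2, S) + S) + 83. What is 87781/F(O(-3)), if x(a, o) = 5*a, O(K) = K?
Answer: 87781/70 ≈ 1254.0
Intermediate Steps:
F(S) = 73 + S (F(S) = (5*(-2) + S) + 83 = (-10 + S) + 83 = 73 + S)
87781/F(O(-3)) = 87781/(73 - 3) = 87781/70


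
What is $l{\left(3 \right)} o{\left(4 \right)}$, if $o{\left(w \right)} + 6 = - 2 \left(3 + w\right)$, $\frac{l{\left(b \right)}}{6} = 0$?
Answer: $0$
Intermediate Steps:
$l{\left(b \right)} = 0$ ($l{\left(b \right)} = 6 \cdot 0 = 0$)
$o{\left(w \right)} = -12 - 2 w$ ($o{\left(w \right)} = -6 - 2 \left(3 + w\right) = -6 - \left(6 + 2 w\right) = -12 - 2 w$)
$l{\left(3 \right)} o{\left(4 \right)} = 0 \left(-12 - 8\right) = 0 \left(-20\right) = 0$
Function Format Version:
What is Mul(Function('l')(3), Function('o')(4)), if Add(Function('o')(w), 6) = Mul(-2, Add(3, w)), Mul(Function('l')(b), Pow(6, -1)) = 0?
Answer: 0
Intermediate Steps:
Function('l')(b) = 0 (Function('l')(b) = Mul(6, 0) = 0)
Function('o')(w) = Add(-12, Mul(-2, w)) (Function('o')(w) = Add(-6, Mul(-2, Add(3, w))) = Add(-6, Add(-6, Mul(-2, w))) = Add(-12, Mul(-2, w)))
Mul(Function('l')(3), Function('o')(4)) = Mul(0, Add(-12, Mul(-2, 4))) = Mul(0, Add(-12, -8)) = Mul(0, -20) = 0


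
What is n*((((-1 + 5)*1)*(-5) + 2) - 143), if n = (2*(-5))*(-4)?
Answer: -6440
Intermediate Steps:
n = 40 (n = -10*(-4) = 40)
n*((((-1 + 5)*1)*(-5) + 2) - 143) = 40*((((-1 + 5)*1)*(-5) + 2) - 143) = 40*(((4*1)*(-5) + 2) - 143) = 40*((4*(-5) + 2) - 143) = 40*((-20 + 2) - 143) = 40*(-18 - 143) = 40*(-161) = -6440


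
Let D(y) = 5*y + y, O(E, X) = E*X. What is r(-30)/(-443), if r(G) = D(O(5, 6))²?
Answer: -32400/443 ≈ -73.138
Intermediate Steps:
D(y) = 6*y
r(G) = 32400 (r(G) = (6*(5*6))² = (6*30)² = 180² = 32400)
r(-30)/(-443) = 32400/(-443) = 32400*(-1/443) = -32400/443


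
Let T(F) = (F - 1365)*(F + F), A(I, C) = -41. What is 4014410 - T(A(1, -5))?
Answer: 3899118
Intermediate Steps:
T(F) = 2*F*(-1365 + F) (T(F) = (-1365 + F)*(2*F) = 2*F*(-1365 + F))
4014410 - T(A(1, -5)) = 4014410 - 2*(-41)*(-1365 - 41) = 4014410 - 2*(-41)*(-1406) = 4014410 - 1*115292 = 4014410 - 115292 = 3899118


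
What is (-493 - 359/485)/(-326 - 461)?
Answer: 239464/381695 ≈ 0.62737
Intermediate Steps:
(-493 - 359/485)/(-326 - 461) = (-493 - 359*1/485)/(-787) = (-493 - 359/485)*(-1/787) = -239464/485*(-1/787) = 239464/381695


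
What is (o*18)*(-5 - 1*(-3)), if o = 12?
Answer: -432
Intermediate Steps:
(o*18)*(-5 - 1*(-3)) = (12*18)*(-5 - 1*(-3)) = 216*(-5 + 3) = 216*(-2) = -432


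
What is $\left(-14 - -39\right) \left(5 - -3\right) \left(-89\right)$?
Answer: $-17800$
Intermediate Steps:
$\left(-14 - -39\right) \left(5 - -3\right) \left(-89\right) = \left(-14 + 39\right) \left(5 + 3\right) \left(-89\right) = 25 \cdot 8 \left(-89\right) = 200 \left(-89\right) = -17800$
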